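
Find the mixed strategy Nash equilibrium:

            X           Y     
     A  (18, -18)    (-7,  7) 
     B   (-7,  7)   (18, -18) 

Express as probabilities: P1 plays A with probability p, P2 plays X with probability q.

p = 0.5, q = 0.5

Work:
Find probabilities that make opponent indifferent:
P2 chooses q to make P1 indifferent between A and B
P1 chooses p to make P2 indifferent between X and Y
Mixed NE: P1 plays (A: 0.5, B: 0.5), P2 plays (X: 0.5, Y: 0.5)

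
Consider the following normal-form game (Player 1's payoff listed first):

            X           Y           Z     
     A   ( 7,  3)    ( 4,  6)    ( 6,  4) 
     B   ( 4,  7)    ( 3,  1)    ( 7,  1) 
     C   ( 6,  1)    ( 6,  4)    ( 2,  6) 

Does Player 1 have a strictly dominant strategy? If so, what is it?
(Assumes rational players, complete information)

No strictly dominant strategy exists for Player 1

Work:
A strategy strictly dominates another if it gives a strictly higher payoff against every opponent action. Compare each pair of P1's strategies column-by-column:
  A vs B: [7 vs 4, 4 vs 3, 6 vs 7] → A does not strictly dominate B (column Z: 6 ≤ 7)
  A vs C: [7 vs 6, 4 vs 6, 6 vs 2] → A does not strictly dominate C (column Y: 4 ≤ 6)
  B vs A: [4 vs 7, 3 vs 4, 7 vs 6] → B does not strictly dominate A (column X: 4 ≤ 7)
  B vs C: [4 vs 6, 3 vs 6, 7 vs 2] → B does not strictly dominate C (column X: 4 ≤ 6)
  C vs A: [6 vs 7, 6 vs 4, 2 vs 6] → C does not strictly dominate A (column X: 6 ≤ 7)
  C vs B: [6 vs 4, 6 vs 3, 2 vs 7] → C does not strictly dominate B (column Z: 2 ≤ 7)
No single strategy strictly dominates all others → no strictly dominant strategy.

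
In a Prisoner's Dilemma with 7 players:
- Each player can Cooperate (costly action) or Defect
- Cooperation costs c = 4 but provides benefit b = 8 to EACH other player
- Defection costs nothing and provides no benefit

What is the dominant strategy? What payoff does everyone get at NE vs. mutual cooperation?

Dominant: Defect; NE payoff = 0; Coop payoff = 44

Work:
Defect dominates (saves cost c = 4, benefit to others is external)
NE: All defect → everyone gets 0
If all cooperate: each receives (6)×8 - 4 = 44
Social dilemma: 44 > 0 but NE gives 0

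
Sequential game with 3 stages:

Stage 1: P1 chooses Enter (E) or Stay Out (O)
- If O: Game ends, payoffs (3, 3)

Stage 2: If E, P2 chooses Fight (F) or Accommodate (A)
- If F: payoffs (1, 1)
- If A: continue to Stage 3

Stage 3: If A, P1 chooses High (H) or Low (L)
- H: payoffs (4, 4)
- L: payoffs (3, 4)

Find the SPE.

SPE: (E, A, H); Outcome (4, 4)

Work:
Stage 3: P1 chooses H (4 vs 3)
Stage 2: P2: F->1, A->4 (anticipating H). Choose A
Stage 1: P1: O->3, E->4 (anticipating A, H). Choose E
SPE path: E -> A -> H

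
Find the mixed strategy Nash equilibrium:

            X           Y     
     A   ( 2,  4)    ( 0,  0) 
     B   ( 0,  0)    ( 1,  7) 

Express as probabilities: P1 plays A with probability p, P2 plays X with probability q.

p = 0.6364, q = 0.3333

Work:
Find probabilities that make opponent indifferent:
P2 chooses q to make P1 indifferent between A and B
P1 chooses p to make P2 indifferent between X and Y
Mixed NE: P1 plays (A: 0.6364, B: 0.3636), P2 plays (X: 0.3333, Y: 0.6667)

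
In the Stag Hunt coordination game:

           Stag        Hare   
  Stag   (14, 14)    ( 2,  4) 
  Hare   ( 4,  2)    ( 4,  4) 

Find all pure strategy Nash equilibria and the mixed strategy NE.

Pure NE: (Stag, Stag) and (Hare, Hare); Mixed NE: p = 0.1667, q = 0.1667

Work:
Check pure NE:
(Stag, Stag): (14, 14) - no unilateral deviation beneficial
(Hare, Hare): (4, 4) - no unilateral deviation beneficial
Mixed NE: P1 plays Stag with p = 0.1667, P2 plays Stag with q = 0.1667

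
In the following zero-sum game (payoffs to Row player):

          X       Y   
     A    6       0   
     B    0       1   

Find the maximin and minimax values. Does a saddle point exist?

Maximin = 0, Minimax = 1, Saddle: False

Work:
Row minimums: [0, 0] → maximin = 0
Column maximums: [6, 1] → minimax = 1
No saddle point (maximin ≠ minimax). Mixed strategy needed.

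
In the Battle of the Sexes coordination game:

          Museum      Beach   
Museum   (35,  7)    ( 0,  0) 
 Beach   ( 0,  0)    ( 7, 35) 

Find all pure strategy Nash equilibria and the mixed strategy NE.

Pure NE: (Museum, Museum) and (Beach, Beach); Mixed NE: p = 0.8333, q = 0.1667

Work:
Check pure NE:
(Museum, Museum): (35, 7) - no unilateral deviation beneficial
(Beach, Beach): (7, 35) - no unilateral deviation beneficial
Mixed NE: P1 plays Museum with p = 0.8333, P2 plays Museum with q = 0.1667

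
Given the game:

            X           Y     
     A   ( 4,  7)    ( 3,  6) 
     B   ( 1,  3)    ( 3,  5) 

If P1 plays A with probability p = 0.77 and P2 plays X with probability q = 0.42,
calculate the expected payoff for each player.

E[P1] = 3.1302, E[P2] = 5.9002

Work:
E[P1] = p·q·π₁(A,X) + p·(1-q)·π₁(A,Y) + (1-p)·q·π₁(B,X) + (1-p)·(1-q)·π₁(B,Y)
= 0.77·0.42·4 + 0.77·0.58·3 + 0.23·0.42·1 + 0.23·0.58·3
= 3.1302

E[P2] = 5.9002 (similar calculation)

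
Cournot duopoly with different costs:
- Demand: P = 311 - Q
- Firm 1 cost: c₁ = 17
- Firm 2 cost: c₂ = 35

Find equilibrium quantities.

q₁* = 104.0, q₂* = 86.0

Work:
Reaction: q₁ = (311 - 17 - q₂)/2
Reaction: q₂ = (311 - 35 - q₁)/2
Solve simultaneously:
q₁* = (311 - 2×17 + 35)/3 = 104.0
q₂* = (311 - 2×35 + 17)/3 = 86.0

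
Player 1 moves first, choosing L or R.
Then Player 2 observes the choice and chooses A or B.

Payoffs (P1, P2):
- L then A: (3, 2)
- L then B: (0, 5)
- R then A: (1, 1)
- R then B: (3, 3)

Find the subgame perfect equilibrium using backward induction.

P1 plays R, P2 plays B after L and B after R; Payoff (3, 3)

Work:
Backward induction:
After L: P2 chooses B → P1 gets 0
After R: P2 chooses B → P1 gets 3
P1 chooses R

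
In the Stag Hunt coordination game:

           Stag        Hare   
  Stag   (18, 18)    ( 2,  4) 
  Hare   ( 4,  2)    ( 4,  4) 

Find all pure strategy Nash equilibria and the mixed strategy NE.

Pure NE: (Stag, Stag) and (Hare, Hare); Mixed NE: p = 0.125, q = 0.125

Work:
Check pure NE:
(Stag, Stag): (18, 18) - no unilateral deviation beneficial
(Hare, Hare): (4, 4) - no unilateral deviation beneficial
Mixed NE: P1 plays Stag with p = 0.125, P2 plays Stag with q = 0.125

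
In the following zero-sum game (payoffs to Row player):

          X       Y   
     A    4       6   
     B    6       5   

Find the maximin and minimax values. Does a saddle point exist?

Maximin = 5, Minimax = 6, Saddle: False

Work:
Row minimums: [4, 5] → maximin = 5
Column maximums: [6, 6] → minimax = 6
No saddle point (maximin ≠ minimax). Mixed strategy needed.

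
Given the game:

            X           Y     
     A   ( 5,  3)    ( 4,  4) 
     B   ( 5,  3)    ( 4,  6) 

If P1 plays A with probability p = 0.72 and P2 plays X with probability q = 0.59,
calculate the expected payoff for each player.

E[P1] = 4.59, E[P2] = 3.6396

Work:
E[P1] = p·q·π₁(A,X) + p·(1-q)·π₁(A,Y) + (1-p)·q·π₁(B,X) + (1-p)·(1-q)·π₁(B,Y)
= 0.72·0.59·5 + 0.72·0.41·4 + 0.28·0.59·5 + 0.28·0.41·4
= 4.59

E[P2] = 3.6396 (similar calculation)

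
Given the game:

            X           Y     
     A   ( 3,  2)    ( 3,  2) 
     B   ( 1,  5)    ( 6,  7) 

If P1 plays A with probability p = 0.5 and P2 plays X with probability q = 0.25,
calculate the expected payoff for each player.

E[P1] = 3.875, E[P2] = 4.25

Work:
E[P1] = p·q·π₁(A,X) + p·(1-q)·π₁(A,Y) + (1-p)·q·π₁(B,X) + (1-p)·(1-q)·π₁(B,Y)
= 0.5·0.25·3 + 0.5·0.75·3 + 0.5·0.25·1 + 0.5·0.75·6
= 3.875

E[P2] = 4.25 (similar calculation)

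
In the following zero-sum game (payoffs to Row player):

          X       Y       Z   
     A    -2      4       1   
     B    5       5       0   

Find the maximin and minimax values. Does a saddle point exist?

Maximin = 0, Minimax = 1, Saddle: False

Work:
Row minimums: [-2, 0] → maximin = 0
Column maximums: [5, 5, 1] → minimax = 1
No saddle point (maximin ≠ minimax). Mixed strategy needed.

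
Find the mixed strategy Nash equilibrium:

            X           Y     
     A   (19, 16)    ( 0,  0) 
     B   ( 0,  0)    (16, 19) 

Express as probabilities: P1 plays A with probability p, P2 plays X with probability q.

p = 0.5429, q = 0.4571

Work:
Find probabilities that make opponent indifferent:
P2 chooses q to make P1 indifferent between A and B
P1 chooses p to make P2 indifferent between X and Y
Mixed NE: P1 plays (A: 0.5429, B: 0.4571), P2 plays (X: 0.4571, Y: 0.5429)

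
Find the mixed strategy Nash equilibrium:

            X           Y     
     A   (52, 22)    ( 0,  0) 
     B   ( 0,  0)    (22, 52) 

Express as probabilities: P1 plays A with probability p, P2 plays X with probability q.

p = 0.7027, q = 0.2973

Work:
Find probabilities that make opponent indifferent:
P2 chooses q to make P1 indifferent between A and B
P1 chooses p to make P2 indifferent between X and Y
Mixed NE: P1 plays (A: 0.7027, B: 0.2973), P2 plays (X: 0.2973, Y: 0.7027)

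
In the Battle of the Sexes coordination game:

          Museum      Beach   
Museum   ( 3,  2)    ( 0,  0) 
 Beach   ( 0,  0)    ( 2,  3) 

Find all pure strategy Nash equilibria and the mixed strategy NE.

Pure NE: (Museum, Museum) and (Beach, Beach); Mixed NE: p = 0.6, q = 0.4

Work:
Check pure NE:
(Museum, Museum): (3, 2) - no unilateral deviation beneficial
(Beach, Beach): (2, 3) - no unilateral deviation beneficial
Mixed NE: P1 plays Museum with p = 0.6, P2 plays Museum with q = 0.4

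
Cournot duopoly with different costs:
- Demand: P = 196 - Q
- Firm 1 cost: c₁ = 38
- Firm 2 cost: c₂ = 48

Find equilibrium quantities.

q₁* = 56.0, q₂* = 46.0

Work:
Reaction: q₁ = (196 - 38 - q₂)/2
Reaction: q₂ = (196 - 48 - q₁)/2
Solve simultaneously:
q₁* = (196 - 2×38 + 48)/3 = 56.0
q₂* = (196 - 2×48 + 38)/3 = 46.0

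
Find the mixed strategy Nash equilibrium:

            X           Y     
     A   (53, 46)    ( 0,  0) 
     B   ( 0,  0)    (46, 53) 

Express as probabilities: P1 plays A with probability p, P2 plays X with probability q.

p = 0.5354, q = 0.4646

Work:
Find probabilities that make opponent indifferent:
P2 chooses q to make P1 indifferent between A and B
P1 chooses p to make P2 indifferent between X and Y
Mixed NE: P1 plays (A: 0.5354, B: 0.4646), P2 plays (X: 0.4646, Y: 0.5354)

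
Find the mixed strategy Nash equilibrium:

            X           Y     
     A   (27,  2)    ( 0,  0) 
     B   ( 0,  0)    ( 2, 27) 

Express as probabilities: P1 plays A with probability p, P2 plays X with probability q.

p = 0.931, q = 0.069

Work:
Find probabilities that make opponent indifferent:
P2 chooses q to make P1 indifferent between A and B
P1 chooses p to make P2 indifferent between X and Y
Mixed NE: P1 plays (A: 0.931, B: 0.069), P2 plays (X: 0.069, Y: 0.931)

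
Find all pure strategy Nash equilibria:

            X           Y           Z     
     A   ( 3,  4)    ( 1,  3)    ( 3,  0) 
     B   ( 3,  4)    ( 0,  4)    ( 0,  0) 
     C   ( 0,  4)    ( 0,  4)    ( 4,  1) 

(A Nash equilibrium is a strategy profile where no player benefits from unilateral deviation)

Nash equilibrium: (A, X), (B, X)

Work:
Best responses:
  P1 vs X: payoffs [3, 3, 0] → best response A/B (payoff 3)
  P1 vs Y: payoffs [1, 0, 0] → best response A (payoff 1)
  P1 vs Z: payoffs [3, 0, 4] → best response C (payoff 4)
  P2 vs A: payoffs [4, 3, 0] → best response X (payoff 4)
  P2 vs B: payoffs [4, 4, 0] → best response X/Y (payoff 4)
  P2 vs C: payoffs [4, 4, 1] → best response X/Y (payoff 4)
Mutual best responses: (A,X), (B,X) → Nash equilibria.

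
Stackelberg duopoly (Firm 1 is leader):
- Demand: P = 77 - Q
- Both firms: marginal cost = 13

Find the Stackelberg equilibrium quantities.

q₁* (leader) = 32.0, q₂* (follower) = 16.0

Work:
Follower's reaction: q₂ = (a - c - q₁)/2
Leader substitutes: π₁ = q₁·(a - q₁ - (a-c-q₁)/2 - c)
FOC: q₁* = (77 - 13)/2 = 32.00
Then: q₂* = (77 - 13 - 32.0)/2 = 16.00
Leader has first-mover advantage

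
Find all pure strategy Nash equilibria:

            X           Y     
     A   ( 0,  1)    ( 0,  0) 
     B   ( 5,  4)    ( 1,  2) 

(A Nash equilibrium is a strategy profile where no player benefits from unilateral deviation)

Nash equilibrium: (B, X)

Work:
Best responses:
  P1 vs X: payoffs [0, 5] → best response B (payoff 5)
  P1 vs Y: payoffs [0, 1] → best response B (payoff 1)
  P2 vs A: payoffs [1, 0] → best response X (payoff 1)
  P2 vs B: payoffs [4, 2] → best response X (payoff 4)
Mutual best responses: (B,X) → Nash equilibria.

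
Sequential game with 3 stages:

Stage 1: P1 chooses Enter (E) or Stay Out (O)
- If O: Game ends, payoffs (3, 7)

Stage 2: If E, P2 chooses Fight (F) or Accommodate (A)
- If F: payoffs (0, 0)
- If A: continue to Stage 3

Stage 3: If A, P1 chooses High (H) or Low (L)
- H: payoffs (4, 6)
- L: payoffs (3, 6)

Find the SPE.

SPE: (E, A, H); Outcome (4, 6)

Work:
Stage 3: P1 chooses H (4 vs 3)
Stage 2: P2: F->0, A->6 (anticipating H). Choose A
Stage 1: P1: O->3, E->4 (anticipating A, H). Choose E
SPE path: E -> A -> H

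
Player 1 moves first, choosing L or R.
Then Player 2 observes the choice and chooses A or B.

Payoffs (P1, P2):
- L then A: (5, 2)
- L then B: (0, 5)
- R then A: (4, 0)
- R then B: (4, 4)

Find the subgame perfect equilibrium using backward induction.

P1 plays R, P2 plays B after L and B after R; Payoff (4, 4)

Work:
Backward induction:
After L: P2 chooses B → P1 gets 0
After R: P2 chooses B → P1 gets 4
P1 chooses R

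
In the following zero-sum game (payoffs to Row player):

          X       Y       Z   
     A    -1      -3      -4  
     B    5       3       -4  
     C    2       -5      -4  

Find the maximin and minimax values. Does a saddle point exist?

Maximin = -4, Minimax = -4, Saddle: True

Work:
Row minimums: [-4, -4, -5] → maximin = -4
Column maximums: [5, 3, -4] → minimax = -4
Saddle point exists! Game value = -4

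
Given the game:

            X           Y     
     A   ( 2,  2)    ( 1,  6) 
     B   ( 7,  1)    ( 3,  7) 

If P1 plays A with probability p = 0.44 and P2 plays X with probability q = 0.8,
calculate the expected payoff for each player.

E[P1] = 4.264, E[P2] = 2.464

Work:
E[P1] = p·q·π₁(A,X) + p·(1-q)·π₁(A,Y) + (1-p)·q·π₁(B,X) + (1-p)·(1-q)·π₁(B,Y)
= 0.44·0.8·2 + 0.44·0.2·1 + 0.56·0.8·7 + 0.56·0.2·3
= 4.264

E[P2] = 2.464 (similar calculation)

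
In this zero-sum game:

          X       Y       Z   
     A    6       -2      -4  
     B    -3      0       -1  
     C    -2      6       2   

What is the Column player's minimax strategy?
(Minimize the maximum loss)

Column should play Z, value = 2

Work:
Column player minimizes Row's maximum payoff:
Column X: max payoff to Row = 6
Column Y: max payoff to Row = 6
Column Z: max payoff to Row = 2
Minimum is 2, achieved by column Z.
Minimax strategy: Z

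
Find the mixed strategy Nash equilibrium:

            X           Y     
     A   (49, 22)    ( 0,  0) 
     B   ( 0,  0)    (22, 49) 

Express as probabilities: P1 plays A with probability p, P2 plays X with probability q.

p = 0.6901, q = 0.3099

Work:
Find probabilities that make opponent indifferent:
P2 chooses q to make P1 indifferent between A and B
P1 chooses p to make P2 indifferent between X and Y
Mixed NE: P1 plays (A: 0.6901, B: 0.3099), P2 plays (X: 0.3099, Y: 0.6901)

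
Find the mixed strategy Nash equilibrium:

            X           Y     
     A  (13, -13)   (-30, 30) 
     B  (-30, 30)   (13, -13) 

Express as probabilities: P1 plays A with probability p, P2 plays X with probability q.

p = 0.5, q = 0.5

Work:
Find probabilities that make opponent indifferent:
P2 chooses q to make P1 indifferent between A and B
P1 chooses p to make P2 indifferent between X and Y
Mixed NE: P1 plays (A: 0.5, B: 0.5), P2 plays (X: 0.5, Y: 0.5)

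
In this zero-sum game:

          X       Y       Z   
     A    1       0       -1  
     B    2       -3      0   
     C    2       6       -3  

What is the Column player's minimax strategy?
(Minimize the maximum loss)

Column should play Z, value = 0

Work:
Column player minimizes Row's maximum payoff:
Column X: max payoff to Row = 2
Column Y: max payoff to Row = 6
Column Z: max payoff to Row = 0
Minimum is 0, achieved by column Z.
Minimax strategy: Z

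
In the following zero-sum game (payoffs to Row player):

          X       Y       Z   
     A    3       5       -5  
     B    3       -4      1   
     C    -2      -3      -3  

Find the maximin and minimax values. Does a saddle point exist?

Maximin = -3, Minimax = 1, Saddle: False

Work:
Row minimums: [-5, -4, -3] → maximin = -3
Column maximums: [3, 5, 1] → minimax = 1
No saddle point (maximin ≠ minimax). Mixed strategy needed.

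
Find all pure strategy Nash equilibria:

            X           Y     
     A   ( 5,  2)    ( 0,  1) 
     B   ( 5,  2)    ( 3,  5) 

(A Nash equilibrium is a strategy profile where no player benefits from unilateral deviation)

Nash equilibrium: (A, X), (B, Y)

Work:
Best responses:
  P1 vs X: payoffs [5, 5] → best response A/B (payoff 5)
  P1 vs Y: payoffs [0, 3] → best response B (payoff 3)
  P2 vs A: payoffs [2, 1] → best response X (payoff 2)
  P2 vs B: payoffs [2, 5] → best response Y (payoff 5)
Mutual best responses: (A,X), (B,Y) → Nash equilibria.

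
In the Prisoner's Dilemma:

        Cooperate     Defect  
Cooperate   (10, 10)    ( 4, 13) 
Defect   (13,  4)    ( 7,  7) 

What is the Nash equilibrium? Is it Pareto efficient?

(Defect, Defect) is NE; not Pareto efficient

Work:
Defect dominates Cooperate for both players:
If P2 cooperates: Defect (13) > Cooperate (10)
If P2 defects: Defect (7) > Cooperate (4)
NE: (Defect, Defect) with payoff (7, 7)
But (Cooperate, Cooperate) = (10, 10) Pareto dominates (7, 7)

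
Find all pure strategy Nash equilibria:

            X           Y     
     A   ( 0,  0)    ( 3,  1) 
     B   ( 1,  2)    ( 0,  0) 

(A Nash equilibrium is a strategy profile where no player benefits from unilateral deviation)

Nash equilibrium: (A, Y), (B, X)

Work:
Best responses:
  P1 vs X: payoffs [0, 1] → best response B (payoff 1)
  P1 vs Y: payoffs [3, 0] → best response A (payoff 3)
  P2 vs A: payoffs [0, 1] → best response Y (payoff 1)
  P2 vs B: payoffs [2, 0] → best response X (payoff 2)
Mutual best responses: (A,Y), (B,X) → Nash equilibria.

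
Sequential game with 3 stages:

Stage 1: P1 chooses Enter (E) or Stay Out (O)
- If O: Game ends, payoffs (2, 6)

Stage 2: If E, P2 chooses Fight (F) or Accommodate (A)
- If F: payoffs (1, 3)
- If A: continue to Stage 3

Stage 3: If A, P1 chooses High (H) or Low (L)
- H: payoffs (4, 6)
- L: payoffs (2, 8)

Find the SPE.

SPE: (E, A, H); Outcome (4, 6)

Work:
Stage 3: P1 chooses H (4 vs 2)
Stage 2: P2: F->3, A->6 (anticipating H). Choose A
Stage 1: P1: O->2, E->4 (anticipating A, H). Choose E
SPE path: E -> A -> H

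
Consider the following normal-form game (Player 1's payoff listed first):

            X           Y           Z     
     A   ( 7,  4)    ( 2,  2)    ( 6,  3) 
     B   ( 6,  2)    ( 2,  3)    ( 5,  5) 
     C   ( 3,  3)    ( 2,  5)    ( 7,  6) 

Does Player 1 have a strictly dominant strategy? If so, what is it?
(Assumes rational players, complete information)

No strictly dominant strategy exists for Player 1

Work:
A strategy strictly dominates another if it gives a strictly higher payoff against every opponent action. Compare each pair of P1's strategies column-by-column:
  A vs B: [7 vs 6, 2 vs 2, 6 vs 5] → A does not strictly dominate B (column Y: 2 ≤ 2)
  A vs C: [7 vs 3, 2 vs 2, 6 vs 7] → A does not strictly dominate C (column Y: 2 ≤ 2)
  B vs A: [6 vs 7, 2 vs 2, 5 vs 6] → B does not strictly dominate A (column X: 6 ≤ 7)
  B vs C: [6 vs 3, 2 vs 2, 5 vs 7] → B does not strictly dominate C (column Y: 2 ≤ 2)
  C vs A: [3 vs 7, 2 vs 2, 7 vs 6] → C does not strictly dominate A (column X: 3 ≤ 7)
  C vs B: [3 vs 6, 2 vs 2, 7 vs 5] → C does not strictly dominate B (column X: 3 ≤ 6)
No single strategy strictly dominates all others → no strictly dominant strategy.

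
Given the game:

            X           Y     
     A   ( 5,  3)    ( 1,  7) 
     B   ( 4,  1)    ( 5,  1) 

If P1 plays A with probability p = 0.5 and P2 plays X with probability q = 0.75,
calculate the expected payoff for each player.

E[P1] = 4.125, E[P2] = 2.5

Work:
E[P1] = p·q·π₁(A,X) + p·(1-q)·π₁(A,Y) + (1-p)·q·π₁(B,X) + (1-p)·(1-q)·π₁(B,Y)
= 0.5·0.75·5 + 0.5·0.25·1 + 0.5·0.75·4 + 0.5·0.25·5
= 4.125

E[P2] = 2.5 (similar calculation)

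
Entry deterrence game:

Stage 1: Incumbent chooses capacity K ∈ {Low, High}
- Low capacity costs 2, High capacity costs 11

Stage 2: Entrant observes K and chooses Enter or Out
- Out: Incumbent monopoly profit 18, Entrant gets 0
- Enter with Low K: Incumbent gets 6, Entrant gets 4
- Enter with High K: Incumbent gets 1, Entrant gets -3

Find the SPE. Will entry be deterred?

SPE: (High, Enter|Low, Out|High); Entry deterred. Incumbent net profit = 7

Work:
After Low K: Entrant enters (4 > 0)
After High K: Entrant stays out (-3 < 0)
Incumbent: Low → 6−2=4, High → 18−11=7
Incumbent chooses High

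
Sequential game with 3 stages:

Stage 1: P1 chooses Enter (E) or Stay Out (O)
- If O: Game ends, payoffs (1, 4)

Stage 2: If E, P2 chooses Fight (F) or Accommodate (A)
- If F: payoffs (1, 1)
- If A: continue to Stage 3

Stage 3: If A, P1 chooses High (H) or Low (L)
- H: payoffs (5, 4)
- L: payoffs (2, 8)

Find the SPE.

SPE: (E, A, H); Outcome (5, 4)

Work:
Stage 3: P1 chooses H (5 vs 2)
Stage 2: P2: F->1, A->4 (anticipating H). Choose A
Stage 1: P1: O->1, E->5 (anticipating A, H). Choose E
SPE path: E -> A -> H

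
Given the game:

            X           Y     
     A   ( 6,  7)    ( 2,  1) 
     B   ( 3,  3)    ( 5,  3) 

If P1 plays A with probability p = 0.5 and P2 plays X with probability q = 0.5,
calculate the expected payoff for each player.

E[P1] = 4.0, E[P2] = 3.5

Work:
E[P1] = p·q·π₁(A,X) + p·(1-q)·π₁(A,Y) + (1-p)·q·π₁(B,X) + (1-p)·(1-q)·π₁(B,Y)
= 0.5·0.5·6 + 0.5·0.5·2 + 0.5·0.5·3 + 0.5·0.5·5
= 4.0

E[P2] = 3.5 (similar calculation)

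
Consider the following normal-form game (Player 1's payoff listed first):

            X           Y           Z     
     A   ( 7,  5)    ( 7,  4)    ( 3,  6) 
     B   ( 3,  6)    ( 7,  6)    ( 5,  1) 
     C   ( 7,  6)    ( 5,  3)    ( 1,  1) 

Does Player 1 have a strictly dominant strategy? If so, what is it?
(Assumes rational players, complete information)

No strictly dominant strategy exists for Player 1

Work:
A strategy strictly dominates another if it gives a strictly higher payoff against every opponent action. Compare each pair of P1's strategies column-by-column:
  A vs B: [7 vs 3, 7 vs 7, 3 vs 5] → A does not strictly dominate B (column Y: 7 ≤ 7)
  A vs C: [7 vs 7, 7 vs 5, 3 vs 1] → A does not strictly dominate C (column X: 7 ≤ 7)
  B vs A: [3 vs 7, 7 vs 7, 5 vs 3] → B does not strictly dominate A (column X: 3 ≤ 7)
  B vs C: [3 vs 7, 7 vs 5, 5 vs 1] → B does not strictly dominate C (column X: 3 ≤ 7)
  C vs A: [7 vs 7, 5 vs 7, 1 vs 3] → C does not strictly dominate A (column X: 7 ≤ 7)
  C vs B: [7 vs 3, 5 vs 7, 1 vs 5] → C does not strictly dominate B (column Y: 5 ≤ 7)
No single strategy strictly dominates all others → no strictly dominant strategy.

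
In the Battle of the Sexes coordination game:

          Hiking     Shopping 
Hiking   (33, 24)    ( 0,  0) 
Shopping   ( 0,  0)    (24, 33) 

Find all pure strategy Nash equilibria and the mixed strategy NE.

Pure NE: (Hiking, Hiking) and (Shopping, Shopping); Mixed NE: p = 0.5789, q = 0.4211

Work:
Check pure NE:
(Hiking, Hiking): (33, 24) - no unilateral deviation beneficial
(Shopping, Shopping): (24, 33) - no unilateral deviation beneficial
Mixed NE: P1 plays Hiking with p = 0.5789, P2 plays Hiking with q = 0.4211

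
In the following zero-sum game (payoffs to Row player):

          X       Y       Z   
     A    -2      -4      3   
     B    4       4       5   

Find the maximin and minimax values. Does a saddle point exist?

Maximin = 4, Minimax = 4, Saddle: True

Work:
Row minimums: [-4, 4] → maximin = 4
Column maximums: [4, 4, 5] → minimax = 4
Saddle point exists! Game value = 4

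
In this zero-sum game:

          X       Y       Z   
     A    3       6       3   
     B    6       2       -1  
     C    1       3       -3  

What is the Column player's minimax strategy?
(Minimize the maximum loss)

Column should play Z, value = 3

Work:
Column player minimizes Row's maximum payoff:
Column X: max payoff to Row = 6
Column Y: max payoff to Row = 6
Column Z: max payoff to Row = 3
Minimum is 3, achieved by column Z.
Minimax strategy: Z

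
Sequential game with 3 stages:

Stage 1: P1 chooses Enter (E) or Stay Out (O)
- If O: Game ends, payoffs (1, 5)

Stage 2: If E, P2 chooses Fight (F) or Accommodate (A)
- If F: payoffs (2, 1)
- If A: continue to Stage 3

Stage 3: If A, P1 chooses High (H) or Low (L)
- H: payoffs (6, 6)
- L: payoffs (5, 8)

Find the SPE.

SPE: (E, A, H); Outcome (6, 6)

Work:
Stage 3: P1 chooses H (6 vs 5)
Stage 2: P2: F->1, A->6 (anticipating H). Choose A
Stage 1: P1: O->1, E->6 (anticipating A, H). Choose E
SPE path: E -> A -> H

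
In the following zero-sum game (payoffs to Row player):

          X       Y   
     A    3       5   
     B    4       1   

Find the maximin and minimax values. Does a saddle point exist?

Maximin = 3, Minimax = 4, Saddle: False

Work:
Row minimums: [3, 1] → maximin = 3
Column maximums: [4, 5] → minimax = 4
No saddle point (maximin ≠ minimax). Mixed strategy needed.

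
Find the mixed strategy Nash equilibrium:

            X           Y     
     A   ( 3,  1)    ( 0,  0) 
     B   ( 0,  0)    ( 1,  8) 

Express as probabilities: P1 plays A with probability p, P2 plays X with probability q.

p = 0.8889, q = 0.25

Work:
Find probabilities that make opponent indifferent:
P2 chooses q to make P1 indifferent between A and B
P1 chooses p to make P2 indifferent between X and Y
Mixed NE: P1 plays (A: 0.8889, B: 0.1111), P2 plays (X: 0.25, Y: 0.75)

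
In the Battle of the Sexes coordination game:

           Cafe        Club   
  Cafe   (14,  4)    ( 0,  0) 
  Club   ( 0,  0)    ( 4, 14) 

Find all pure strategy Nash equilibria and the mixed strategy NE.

Pure NE: (Cafe, Cafe) and (Club, Club); Mixed NE: p = 0.7778, q = 0.2222

Work:
Check pure NE:
(Cafe, Cafe): (14, 4) - no unilateral deviation beneficial
(Club, Club): (4, 14) - no unilateral deviation beneficial
Mixed NE: P1 plays Cafe with p = 0.7778, P2 plays Cafe with q = 0.2222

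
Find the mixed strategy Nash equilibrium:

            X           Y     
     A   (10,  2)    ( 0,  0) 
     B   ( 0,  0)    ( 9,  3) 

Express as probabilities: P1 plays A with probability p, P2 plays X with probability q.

p = 0.6, q = 0.4737

Work:
Find probabilities that make opponent indifferent:
P2 chooses q to make P1 indifferent between A and B
P1 chooses p to make P2 indifferent between X and Y
Mixed NE: P1 plays (A: 0.6, B: 0.4), P2 plays (X: 0.4737, Y: 0.5263)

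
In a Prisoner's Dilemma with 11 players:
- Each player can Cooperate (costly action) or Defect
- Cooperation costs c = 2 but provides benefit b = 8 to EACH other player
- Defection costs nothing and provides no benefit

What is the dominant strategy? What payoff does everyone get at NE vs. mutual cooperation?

Dominant: Defect; NE payoff = 0; Coop payoff = 78

Work:
Defect dominates (saves cost c = 2, benefit to others is external)
NE: All defect → everyone gets 0
If all cooperate: each receives (10)×8 - 2 = 78
Social dilemma: 78 > 0 but NE gives 0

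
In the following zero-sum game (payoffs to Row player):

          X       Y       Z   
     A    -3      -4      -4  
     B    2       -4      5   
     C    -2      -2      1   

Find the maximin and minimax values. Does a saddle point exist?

Maximin = -2, Minimax = -2, Saddle: True

Work:
Row minimums: [-4, -4, -2] → maximin = -2
Column maximums: [2, -2, 5] → minimax = -2
Saddle point exists! Game value = -2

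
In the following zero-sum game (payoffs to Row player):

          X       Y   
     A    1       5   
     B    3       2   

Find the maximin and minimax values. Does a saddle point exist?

Maximin = 2, Minimax = 3, Saddle: False

Work:
Row minimums: [1, 2] → maximin = 2
Column maximums: [3, 5] → minimax = 3
No saddle point (maximin ≠ minimax). Mixed strategy needed.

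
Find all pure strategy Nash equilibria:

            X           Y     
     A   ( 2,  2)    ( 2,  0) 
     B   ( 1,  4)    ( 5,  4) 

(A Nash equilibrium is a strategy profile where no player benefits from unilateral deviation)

Nash equilibrium: (A, X), (B, Y)

Work:
Best responses:
  P1 vs X: payoffs [2, 1] → best response A (payoff 2)
  P1 vs Y: payoffs [2, 5] → best response B (payoff 5)
  P2 vs A: payoffs [2, 0] → best response X (payoff 2)
  P2 vs B: payoffs [4, 4] → best response X/Y (payoff 4)
Mutual best responses: (A,X), (B,Y) → Nash equilibria.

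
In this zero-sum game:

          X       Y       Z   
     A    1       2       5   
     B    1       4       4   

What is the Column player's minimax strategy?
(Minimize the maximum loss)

Column should play X, value = 1

Work:
Column player minimizes Row's maximum payoff:
Column X: max payoff to Row = 1
Column Y: max payoff to Row = 4
Column Z: max payoff to Row = 5
Minimum is 1, achieved by column X.
Minimax strategy: X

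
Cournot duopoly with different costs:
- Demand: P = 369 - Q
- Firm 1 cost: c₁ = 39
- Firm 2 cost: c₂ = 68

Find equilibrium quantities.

q₁* = 119.67, q₂* = 90.67

Work:
Reaction: q₁ = (369 - 39 - q₂)/2
Reaction: q₂ = (369 - 68 - q₁)/2
Solve simultaneously:
q₁* = (369 - 2×39 + 68)/3 = 119.67
q₂* = (369 - 2×68 + 39)/3 = 90.67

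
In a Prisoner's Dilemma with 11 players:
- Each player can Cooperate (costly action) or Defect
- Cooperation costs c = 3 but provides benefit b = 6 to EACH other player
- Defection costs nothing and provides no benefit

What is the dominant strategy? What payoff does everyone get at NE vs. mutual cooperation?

Dominant: Defect; NE payoff = 0; Coop payoff = 57

Work:
Defect dominates (saves cost c = 3, benefit to others is external)
NE: All defect → everyone gets 0
If all cooperate: each receives (10)×6 - 3 = 57
Social dilemma: 57 > 0 but NE gives 0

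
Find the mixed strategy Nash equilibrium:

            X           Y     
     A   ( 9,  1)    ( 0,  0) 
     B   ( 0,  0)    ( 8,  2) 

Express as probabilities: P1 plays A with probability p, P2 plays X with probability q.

p = 0.6667, q = 0.4706

Work:
Find probabilities that make opponent indifferent:
P2 chooses q to make P1 indifferent between A and B
P1 chooses p to make P2 indifferent between X and Y
Mixed NE: P1 plays (A: 0.6667, B: 0.3333), P2 plays (X: 0.4706, Y: 0.5294)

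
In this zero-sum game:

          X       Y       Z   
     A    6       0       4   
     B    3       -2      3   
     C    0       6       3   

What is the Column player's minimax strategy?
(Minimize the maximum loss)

Column should play Z, value = 4

Work:
Column player minimizes Row's maximum payoff:
Column X: max payoff to Row = 6
Column Y: max payoff to Row = 6
Column Z: max payoff to Row = 4
Minimum is 4, achieved by column Z.
Minimax strategy: Z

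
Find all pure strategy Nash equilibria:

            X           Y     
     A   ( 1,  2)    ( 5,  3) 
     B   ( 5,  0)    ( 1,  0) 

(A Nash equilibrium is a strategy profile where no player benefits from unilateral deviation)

Nash equilibrium: (A, Y), (B, X)

Work:
Best responses:
  P1 vs X: payoffs [1, 5] → best response B (payoff 5)
  P1 vs Y: payoffs [5, 1] → best response A (payoff 5)
  P2 vs A: payoffs [2, 3] → best response Y (payoff 3)
  P2 vs B: payoffs [0, 0] → best response X/Y (payoff 0)
Mutual best responses: (A,Y), (B,X) → Nash equilibria.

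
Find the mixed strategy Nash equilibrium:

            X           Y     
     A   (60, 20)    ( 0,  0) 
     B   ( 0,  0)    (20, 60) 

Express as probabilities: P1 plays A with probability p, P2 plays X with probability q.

p = 0.75, q = 0.25

Work:
Find probabilities that make opponent indifferent:
P2 chooses q to make P1 indifferent between A and B
P1 chooses p to make P2 indifferent between X and Y
Mixed NE: P1 plays (A: 0.75, B: 0.25), P2 plays (X: 0.25, Y: 0.75)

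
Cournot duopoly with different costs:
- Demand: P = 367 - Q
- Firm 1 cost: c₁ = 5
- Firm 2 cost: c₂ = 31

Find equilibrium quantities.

q₁* = 129.33, q₂* = 103.33

Work:
Reaction: q₁ = (367 - 5 - q₂)/2
Reaction: q₂ = (367 - 31 - q₁)/2
Solve simultaneously:
q₁* = (367 - 2×5 + 31)/3 = 129.33
q₂* = (367 - 2×31 + 5)/3 = 103.33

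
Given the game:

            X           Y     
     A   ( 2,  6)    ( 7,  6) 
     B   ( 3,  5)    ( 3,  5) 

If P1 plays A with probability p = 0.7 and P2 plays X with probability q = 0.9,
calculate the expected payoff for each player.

E[P1] = 2.65, E[P2] = 5.7

Work:
E[P1] = p·q·π₁(A,X) + p·(1-q)·π₁(A,Y) + (1-p)·q·π₁(B,X) + (1-p)·(1-q)·π₁(B,Y)
= 0.7·0.9·2 + 0.7·0.1·7 + 0.3·0.9·3 + 0.3·0.1·3
= 2.65

E[P2] = 5.7 (similar calculation)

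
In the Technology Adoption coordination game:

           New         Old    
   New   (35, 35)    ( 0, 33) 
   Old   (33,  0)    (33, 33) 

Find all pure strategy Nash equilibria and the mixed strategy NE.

Pure NE: (New, New) and (Old, Old); Mixed NE: p = 0.9429, q = 0.9429

Work:
Check pure NE:
(New, New): (35, 35) - no unilateral deviation beneficial
(Old, Old): (33, 33) - no unilateral deviation beneficial
Mixed NE: P1 plays New with p = 0.9429, P2 plays New with q = 0.9429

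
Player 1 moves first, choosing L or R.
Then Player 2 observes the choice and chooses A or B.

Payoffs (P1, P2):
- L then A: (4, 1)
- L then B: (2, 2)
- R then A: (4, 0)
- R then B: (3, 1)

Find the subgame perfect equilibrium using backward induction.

P1 plays R, P2 plays B after L and B after R; Payoff (3, 1)

Work:
Backward induction:
After L: P2 chooses B → P1 gets 2
After R: P2 chooses B → P1 gets 3
P1 chooses R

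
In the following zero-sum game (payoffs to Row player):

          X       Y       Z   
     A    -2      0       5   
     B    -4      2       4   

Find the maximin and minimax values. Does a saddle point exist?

Maximin = -2, Minimax = -2, Saddle: True

Work:
Row minimums: [-2, -4] → maximin = -2
Column maximums: [-2, 2, 5] → minimax = -2
Saddle point exists! Game value = -2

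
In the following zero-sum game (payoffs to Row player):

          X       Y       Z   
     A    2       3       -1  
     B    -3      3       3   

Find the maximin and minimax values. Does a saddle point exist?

Maximin = -1, Minimax = 2, Saddle: False

Work:
Row minimums: [-1, -3] → maximin = -1
Column maximums: [2, 3, 3] → minimax = 2
No saddle point (maximin ≠ minimax). Mixed strategy needed.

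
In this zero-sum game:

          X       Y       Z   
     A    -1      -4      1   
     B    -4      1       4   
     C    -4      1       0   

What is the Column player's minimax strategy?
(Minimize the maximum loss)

Column should play X, value = -1

Work:
Column player minimizes Row's maximum payoff:
Column X: max payoff to Row = -1
Column Y: max payoff to Row = 1
Column Z: max payoff to Row = 4
Minimum is -1, achieved by column X.
Minimax strategy: X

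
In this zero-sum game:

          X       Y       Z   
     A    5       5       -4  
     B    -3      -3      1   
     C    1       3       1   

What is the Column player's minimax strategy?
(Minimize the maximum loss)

Column should play Z, value = 1

Work:
Column player minimizes Row's maximum payoff:
Column X: max payoff to Row = 5
Column Y: max payoff to Row = 5
Column Z: max payoff to Row = 1
Minimum is 1, achieved by column Z.
Minimax strategy: Z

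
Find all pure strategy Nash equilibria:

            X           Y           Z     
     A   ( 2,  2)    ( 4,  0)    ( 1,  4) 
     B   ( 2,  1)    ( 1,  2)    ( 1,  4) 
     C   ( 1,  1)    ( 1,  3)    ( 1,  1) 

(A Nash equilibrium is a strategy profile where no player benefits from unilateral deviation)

Nash equilibrium: (A, Z), (B, Z)

Work:
Best responses:
  P1 vs X: payoffs [2, 2, 1] → best response A/B (payoff 2)
  P1 vs Y: payoffs [4, 1, 1] → best response A (payoff 4)
  P1 vs Z: payoffs [1, 1, 1] → best response A/B/C (payoff 1)
  P2 vs A: payoffs [2, 0, 4] → best response Z (payoff 4)
  P2 vs B: payoffs [1, 2, 4] → best response Z (payoff 4)
  P2 vs C: payoffs [1, 3, 1] → best response Y (payoff 3)
Mutual best responses: (A,Z), (B,Z) → Nash equilibria.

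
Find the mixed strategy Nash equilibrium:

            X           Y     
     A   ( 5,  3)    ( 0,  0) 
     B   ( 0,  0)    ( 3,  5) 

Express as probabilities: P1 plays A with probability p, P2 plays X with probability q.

p = 0.625, q = 0.375

Work:
Find probabilities that make opponent indifferent:
P2 chooses q to make P1 indifferent between A and B
P1 chooses p to make P2 indifferent between X and Y
Mixed NE: P1 plays (A: 0.625, B: 0.375), P2 plays (X: 0.375, Y: 0.625)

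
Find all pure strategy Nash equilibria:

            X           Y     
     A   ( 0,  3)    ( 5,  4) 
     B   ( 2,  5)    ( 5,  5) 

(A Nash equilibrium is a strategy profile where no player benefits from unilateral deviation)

Nash equilibrium: (A, Y), (B, X), (B, Y)

Work:
Best responses:
  P1 vs X: payoffs [0, 2] → best response B (payoff 2)
  P1 vs Y: payoffs [5, 5] → best response A/B (payoff 5)
  P2 vs A: payoffs [3, 4] → best response Y (payoff 4)
  P2 vs B: payoffs [5, 5] → best response X/Y (payoff 5)
Mutual best responses: (A,Y), (B,X), (B,Y) → Nash equilibria.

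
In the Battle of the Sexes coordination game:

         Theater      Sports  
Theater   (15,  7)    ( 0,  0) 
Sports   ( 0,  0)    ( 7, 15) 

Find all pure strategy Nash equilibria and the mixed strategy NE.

Pure NE: (Theater, Theater) and (Sports, Sports); Mixed NE: p = 0.6818, q = 0.3182

Work:
Check pure NE:
(Theater, Theater): (15, 7) - no unilateral deviation beneficial
(Sports, Sports): (7, 15) - no unilateral deviation beneficial
Mixed NE: P1 plays Theater with p = 0.6818, P2 plays Theater with q = 0.3182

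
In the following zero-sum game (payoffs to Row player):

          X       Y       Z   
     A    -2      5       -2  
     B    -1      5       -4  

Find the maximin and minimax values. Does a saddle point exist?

Maximin = -2, Minimax = -2, Saddle: True

Work:
Row minimums: [-2, -4] → maximin = -2
Column maximums: [-1, 5, -2] → minimax = -2
Saddle point exists! Game value = -2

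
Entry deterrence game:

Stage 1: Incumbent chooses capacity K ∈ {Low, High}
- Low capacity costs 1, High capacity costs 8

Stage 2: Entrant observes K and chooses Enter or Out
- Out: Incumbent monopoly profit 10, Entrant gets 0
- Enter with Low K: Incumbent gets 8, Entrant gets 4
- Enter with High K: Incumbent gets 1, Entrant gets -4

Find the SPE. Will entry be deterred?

SPE: (Low, Enter|Low, Out|High); Entry not deterred. Incumbent net profit = 7, Entrant gets 4

Work:
After Low K: Entrant enters (4 > 0)
After High K: Entrant stays out (-4 < 0)
Incumbent: Low → 8−1=7, High → 10−8=2
Incumbent chooses Low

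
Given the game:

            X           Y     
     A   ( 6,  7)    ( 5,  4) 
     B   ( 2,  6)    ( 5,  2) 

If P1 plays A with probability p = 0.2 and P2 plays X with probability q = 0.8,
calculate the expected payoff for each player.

E[P1] = 3.24, E[P2] = 5.44

Work:
E[P1] = p·q·π₁(A,X) + p·(1-q)·π₁(A,Y) + (1-p)·q·π₁(B,X) + (1-p)·(1-q)·π₁(B,Y)
= 0.2·0.8·6 + 0.2·0.2·5 + 0.8·0.8·2 + 0.8·0.2·5
= 3.24

E[P2] = 5.44 (similar calculation)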